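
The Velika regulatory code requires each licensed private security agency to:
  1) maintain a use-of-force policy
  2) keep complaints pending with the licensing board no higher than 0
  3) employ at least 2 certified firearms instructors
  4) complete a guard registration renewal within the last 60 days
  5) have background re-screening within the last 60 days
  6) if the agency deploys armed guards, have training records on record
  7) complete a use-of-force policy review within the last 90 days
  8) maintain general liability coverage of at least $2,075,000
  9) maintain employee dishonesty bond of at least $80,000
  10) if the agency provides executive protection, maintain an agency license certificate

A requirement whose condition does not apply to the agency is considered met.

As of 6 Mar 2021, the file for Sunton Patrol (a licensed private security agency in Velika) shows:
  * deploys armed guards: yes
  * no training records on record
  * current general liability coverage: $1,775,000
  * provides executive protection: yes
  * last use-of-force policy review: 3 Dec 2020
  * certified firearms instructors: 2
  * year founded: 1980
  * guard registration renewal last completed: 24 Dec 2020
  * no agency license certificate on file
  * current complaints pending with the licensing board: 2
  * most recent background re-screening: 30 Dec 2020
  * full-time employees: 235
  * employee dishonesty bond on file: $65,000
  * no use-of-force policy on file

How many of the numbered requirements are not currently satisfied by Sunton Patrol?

1. use-of-force policy absent → not met
2. complaints pending with the licensing board 2 > 0 → not met
3. certified firearms instructors 2 ≥ 2 → met
4. guard registration renewal 72 days ago vs limit 60 → not met
5. background re-screening 66 days ago vs limit 60 → not met
6. condition 'deploys armed guards' holds; training records absent → not met
7. use-of-force policy review 93 days ago vs limit 90 → not met
8. general liability coverage $1,775,000 < $2,075,000 → not met
9. employee dishonesty bond $65,000 < $80,000 → not met
10. condition 'provides executive protection' holds; agency license certificate absent → not met
Not met: 9 of 10

9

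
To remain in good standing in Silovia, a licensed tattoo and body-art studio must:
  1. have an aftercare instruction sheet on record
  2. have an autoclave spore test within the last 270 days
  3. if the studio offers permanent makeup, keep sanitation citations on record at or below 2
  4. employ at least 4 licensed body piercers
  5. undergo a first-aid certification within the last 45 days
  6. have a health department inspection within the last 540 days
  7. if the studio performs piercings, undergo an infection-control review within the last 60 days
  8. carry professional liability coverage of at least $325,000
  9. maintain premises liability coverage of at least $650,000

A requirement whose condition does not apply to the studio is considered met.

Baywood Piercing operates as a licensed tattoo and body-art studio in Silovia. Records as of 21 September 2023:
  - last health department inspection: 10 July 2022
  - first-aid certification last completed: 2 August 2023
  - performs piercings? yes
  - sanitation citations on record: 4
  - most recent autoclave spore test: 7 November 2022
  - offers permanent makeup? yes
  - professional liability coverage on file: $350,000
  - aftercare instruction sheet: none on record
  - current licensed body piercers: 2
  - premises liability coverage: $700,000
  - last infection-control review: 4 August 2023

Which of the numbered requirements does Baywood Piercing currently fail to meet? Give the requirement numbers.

1, 2, 3, 4, 5

1. aftercare instruction sheet absent → not met
2. autoclave spore test 318 days ago vs limit 270 → not met
3. condition 'offers permanent makeup' holds; sanitation citations on record 4 > 2 → not met
4. licensed body piercers 2 < 4 → not met
5. first-aid certification 50 days ago vs limit 45 → not met
6. health department inspection 438 days ago vs limit 540 → met
7. condition 'performs piercings' holds; infection-control review 48 days ago vs limit 60 → met
8. professional liability coverage $350,000 ≥ $325,000 → met
9. premises liability coverage $700,000 ≥ $650,000 → met
Not met: 1, 2, 3, 4, 5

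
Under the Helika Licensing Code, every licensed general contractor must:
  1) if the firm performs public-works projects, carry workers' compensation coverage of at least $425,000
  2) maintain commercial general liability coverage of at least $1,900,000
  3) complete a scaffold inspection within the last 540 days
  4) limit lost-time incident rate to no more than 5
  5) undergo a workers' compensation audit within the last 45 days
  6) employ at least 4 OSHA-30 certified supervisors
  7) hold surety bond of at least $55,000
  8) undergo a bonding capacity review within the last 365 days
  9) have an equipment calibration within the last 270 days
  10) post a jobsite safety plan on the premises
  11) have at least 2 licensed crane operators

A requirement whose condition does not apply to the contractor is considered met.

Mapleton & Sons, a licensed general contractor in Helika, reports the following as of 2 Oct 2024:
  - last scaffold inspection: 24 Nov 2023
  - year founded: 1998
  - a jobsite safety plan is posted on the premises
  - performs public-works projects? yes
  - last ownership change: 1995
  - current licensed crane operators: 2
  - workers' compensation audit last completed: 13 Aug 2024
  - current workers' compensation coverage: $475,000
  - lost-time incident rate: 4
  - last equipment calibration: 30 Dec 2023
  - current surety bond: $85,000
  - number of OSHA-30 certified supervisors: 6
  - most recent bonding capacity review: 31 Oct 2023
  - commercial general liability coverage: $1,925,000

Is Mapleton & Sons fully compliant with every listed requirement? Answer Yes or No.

No

1. condition 'performs public-works projects' holds; workers' compensation coverage $475,000 ≥ $425,000 → met
2. commercial general liability coverage $1,925,000 ≥ $1,900,000 → met
3. scaffold inspection 313 days ago vs limit 540 → met
4. lost-time incident rate 4 ≤ 5 → met
5. workers' compensation audit 50 days ago vs limit 45 → not met
6. OSHA-30 certified supervisors 6 ≥ 4 → met
7. surety bond $85,000 ≥ $55,000 → met
8. bonding capacity review 337 days ago vs limit 365 → met
9. equipment calibration 277 days ago vs limit 270 → not met
10. jobsite safety plan present → met
11. licensed crane operators 2 ≥ 2 → met
Not met: 5, 9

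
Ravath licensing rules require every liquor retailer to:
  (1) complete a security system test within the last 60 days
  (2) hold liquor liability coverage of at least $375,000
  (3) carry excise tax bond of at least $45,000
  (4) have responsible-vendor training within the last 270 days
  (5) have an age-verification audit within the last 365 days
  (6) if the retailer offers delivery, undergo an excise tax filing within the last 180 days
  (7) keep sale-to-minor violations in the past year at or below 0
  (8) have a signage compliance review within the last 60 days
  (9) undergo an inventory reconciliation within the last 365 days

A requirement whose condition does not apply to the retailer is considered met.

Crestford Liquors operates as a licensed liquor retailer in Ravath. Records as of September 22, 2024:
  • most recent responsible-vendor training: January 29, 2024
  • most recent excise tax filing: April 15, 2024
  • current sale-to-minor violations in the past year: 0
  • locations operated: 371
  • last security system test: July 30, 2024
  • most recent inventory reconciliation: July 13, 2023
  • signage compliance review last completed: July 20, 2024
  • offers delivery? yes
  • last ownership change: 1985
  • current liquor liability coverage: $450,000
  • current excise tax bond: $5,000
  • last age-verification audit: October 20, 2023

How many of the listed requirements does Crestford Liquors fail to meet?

1. security system test 54 days ago vs limit 60 → met
2. liquor liability coverage $450,000 ≥ $375,000 → met
3. excise tax bond $5,000 < $45,000 → not met
4. responsible-vendor training 237 days ago vs limit 270 → met
5. age-verification audit 338 days ago vs limit 365 → met
6. condition 'offers delivery' holds; excise tax filing 160 days ago vs limit 180 → met
7. sale-to-minor violations in the past year 0 ≤ 0 → met
8. signage compliance review 64 days ago vs limit 60 → not met
9. inventory reconciliation 437 days ago vs limit 365 → not met
Not met: 3 of 9

3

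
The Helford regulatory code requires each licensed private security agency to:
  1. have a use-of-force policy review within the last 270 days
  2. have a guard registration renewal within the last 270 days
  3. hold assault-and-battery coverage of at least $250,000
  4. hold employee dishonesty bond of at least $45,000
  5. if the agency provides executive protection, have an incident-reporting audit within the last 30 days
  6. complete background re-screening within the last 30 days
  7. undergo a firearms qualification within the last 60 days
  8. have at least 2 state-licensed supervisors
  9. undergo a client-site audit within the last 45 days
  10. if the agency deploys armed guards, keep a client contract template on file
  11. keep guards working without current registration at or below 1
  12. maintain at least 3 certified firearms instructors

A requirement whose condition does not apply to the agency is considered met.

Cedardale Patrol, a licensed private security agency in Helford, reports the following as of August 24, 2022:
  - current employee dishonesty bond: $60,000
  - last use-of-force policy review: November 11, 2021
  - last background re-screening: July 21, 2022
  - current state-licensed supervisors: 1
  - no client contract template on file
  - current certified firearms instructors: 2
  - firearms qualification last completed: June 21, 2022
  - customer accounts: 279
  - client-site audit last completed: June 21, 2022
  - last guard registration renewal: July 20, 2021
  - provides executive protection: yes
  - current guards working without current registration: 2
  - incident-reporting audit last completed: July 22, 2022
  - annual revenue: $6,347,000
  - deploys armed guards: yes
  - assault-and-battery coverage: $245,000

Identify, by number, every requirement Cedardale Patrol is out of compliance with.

1. use-of-force policy review 286 days ago vs limit 270 → not met
2. guard registration renewal 400 days ago vs limit 270 → not met
3. assault-and-battery coverage $245,000 < $250,000 → not met
4. employee dishonesty bond $60,000 ≥ $45,000 → met
5. condition 'provides executive protection' holds; incident-reporting audit 33 days ago vs limit 30 → not met
6. background re-screening 34 days ago vs limit 30 → not met
7. firearms qualification 64 days ago vs limit 60 → not met
8. state-licensed supervisors 1 < 2 → not met
9. client-site audit 64 days ago vs limit 45 → not met
10. condition 'deploys armed guards' holds; client contract template absent → not met
11. guards working without current registration 2 > 1 → not met
12. certified firearms instructors 2 < 3 → not met
Not met: 1, 2, 3, 5, 6, 7, 8, 9, 10, 11, 12

1, 2, 3, 5, 6, 7, 8, 9, 10, 11, 12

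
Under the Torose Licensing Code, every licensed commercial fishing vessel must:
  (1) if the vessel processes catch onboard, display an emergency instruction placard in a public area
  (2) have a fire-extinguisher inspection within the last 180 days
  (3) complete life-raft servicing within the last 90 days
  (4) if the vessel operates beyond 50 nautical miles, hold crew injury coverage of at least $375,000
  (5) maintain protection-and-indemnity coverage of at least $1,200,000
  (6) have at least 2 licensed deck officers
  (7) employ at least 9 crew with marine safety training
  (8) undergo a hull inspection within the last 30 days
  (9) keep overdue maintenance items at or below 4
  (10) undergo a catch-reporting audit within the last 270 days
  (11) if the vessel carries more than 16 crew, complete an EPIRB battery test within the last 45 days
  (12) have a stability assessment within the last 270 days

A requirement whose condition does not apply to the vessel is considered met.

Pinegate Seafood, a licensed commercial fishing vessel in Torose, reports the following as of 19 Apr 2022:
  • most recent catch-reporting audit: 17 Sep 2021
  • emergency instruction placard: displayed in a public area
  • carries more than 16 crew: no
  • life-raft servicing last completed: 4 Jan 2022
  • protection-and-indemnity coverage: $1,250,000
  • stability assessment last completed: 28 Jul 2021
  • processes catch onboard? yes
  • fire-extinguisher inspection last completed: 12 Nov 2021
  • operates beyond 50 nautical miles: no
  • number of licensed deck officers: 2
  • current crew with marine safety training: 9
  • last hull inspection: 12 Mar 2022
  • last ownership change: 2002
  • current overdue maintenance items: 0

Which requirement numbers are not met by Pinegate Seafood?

3, 8

1. condition 'processes catch onboard' holds; emergency instruction placard present → met
2. fire-extinguisher inspection 158 days ago vs limit 180 → met
3. life-raft servicing 105 days ago vs limit 90 → not met
4. condition 'operates beyond 50 nautical miles' does not hold → requirement n/a → met
5. protection-and-indemnity coverage $1,250,000 ≥ $1,200,000 → met
6. licensed deck officers 2 ≥ 2 → met
7. crew with marine safety training 9 ≥ 9 → met
8. hull inspection 38 days ago vs limit 30 → not met
9. overdue maintenance items 0 ≤ 4 → met
10. catch-reporting audit 214 days ago vs limit 270 → met
11. condition 'carries more than 16 crew' does not hold → requirement n/a → met
12. stability assessment 265 days ago vs limit 270 → met
Not met: 3, 8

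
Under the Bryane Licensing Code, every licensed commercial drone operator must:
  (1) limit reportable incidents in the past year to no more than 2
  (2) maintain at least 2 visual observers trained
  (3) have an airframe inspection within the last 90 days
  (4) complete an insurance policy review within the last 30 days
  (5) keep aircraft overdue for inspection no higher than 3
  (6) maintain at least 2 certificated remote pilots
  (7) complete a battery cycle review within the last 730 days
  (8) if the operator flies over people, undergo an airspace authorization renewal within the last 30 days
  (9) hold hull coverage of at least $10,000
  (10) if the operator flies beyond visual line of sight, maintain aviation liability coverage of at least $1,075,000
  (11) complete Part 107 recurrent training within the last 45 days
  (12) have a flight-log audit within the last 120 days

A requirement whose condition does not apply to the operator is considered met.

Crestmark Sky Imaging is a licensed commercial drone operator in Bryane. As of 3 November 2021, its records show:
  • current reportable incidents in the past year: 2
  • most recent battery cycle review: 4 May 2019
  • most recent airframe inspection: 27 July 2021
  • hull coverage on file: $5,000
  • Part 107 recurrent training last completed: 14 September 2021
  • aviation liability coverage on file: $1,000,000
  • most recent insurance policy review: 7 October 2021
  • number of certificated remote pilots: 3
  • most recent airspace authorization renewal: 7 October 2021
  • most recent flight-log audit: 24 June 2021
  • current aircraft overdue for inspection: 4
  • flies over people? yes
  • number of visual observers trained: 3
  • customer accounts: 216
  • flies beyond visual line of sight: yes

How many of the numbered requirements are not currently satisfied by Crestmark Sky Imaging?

1. reportable incidents in the past year 2 ≤ 2 → met
2. visual observers trained 3 ≥ 2 → met
3. airframe inspection 99 days ago vs limit 90 → not met
4. insurance policy review 27 days ago vs limit 30 → met
5. aircraft overdue for inspection 4 > 3 → not met
6. certificated remote pilots 3 ≥ 2 → met
7. battery cycle review 914 days ago vs limit 730 → not met
8. condition 'flies over people' holds; airspace authorization renewal 27 days ago vs limit 30 → met
9. hull coverage $5,000 < $10,000 → not met
10. condition 'flies beyond visual line of sight' holds; aviation liability coverage $1,000,000 < $1,075,000 → not met
11. Part 107 recurrent training 50 days ago vs limit 45 → not met
12. flight-log audit 132 days ago vs limit 120 → not met
Not met: 7 of 12

7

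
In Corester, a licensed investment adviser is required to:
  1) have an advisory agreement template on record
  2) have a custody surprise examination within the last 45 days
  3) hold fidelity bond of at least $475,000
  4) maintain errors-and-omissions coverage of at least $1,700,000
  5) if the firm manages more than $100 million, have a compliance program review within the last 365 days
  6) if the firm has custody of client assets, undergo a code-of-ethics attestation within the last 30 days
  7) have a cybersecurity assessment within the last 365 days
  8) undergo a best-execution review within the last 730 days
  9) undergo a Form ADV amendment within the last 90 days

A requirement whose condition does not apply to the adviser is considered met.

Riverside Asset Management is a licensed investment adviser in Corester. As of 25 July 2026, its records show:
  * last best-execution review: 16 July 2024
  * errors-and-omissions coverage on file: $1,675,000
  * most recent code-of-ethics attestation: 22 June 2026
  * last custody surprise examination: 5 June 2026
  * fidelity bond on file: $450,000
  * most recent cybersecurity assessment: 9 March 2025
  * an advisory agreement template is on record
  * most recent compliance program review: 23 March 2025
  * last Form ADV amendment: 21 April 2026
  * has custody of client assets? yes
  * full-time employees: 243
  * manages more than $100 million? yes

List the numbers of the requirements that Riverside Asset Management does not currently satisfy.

1. advisory agreement template present → met
2. custody surprise examination 50 days ago vs limit 45 → not met
3. fidelity bond $450,000 < $475,000 → not met
4. errors-and-omissions coverage $1,675,000 < $1,700,000 → not met
5. condition 'manages more than $100 million' holds; compliance program review 489 days ago vs limit 365 → not met
6. condition 'has custody of client assets' holds; code-of-ethics attestation 33 days ago vs limit 30 → not met
7. cybersecurity assessment 503 days ago vs limit 365 → not met
8. best-execution review 739 days ago vs limit 730 → not met
9. Form ADV amendment 95 days ago vs limit 90 → not met
Not met: 2, 3, 4, 5, 6, 7, 8, 9

2, 3, 4, 5, 6, 7, 8, 9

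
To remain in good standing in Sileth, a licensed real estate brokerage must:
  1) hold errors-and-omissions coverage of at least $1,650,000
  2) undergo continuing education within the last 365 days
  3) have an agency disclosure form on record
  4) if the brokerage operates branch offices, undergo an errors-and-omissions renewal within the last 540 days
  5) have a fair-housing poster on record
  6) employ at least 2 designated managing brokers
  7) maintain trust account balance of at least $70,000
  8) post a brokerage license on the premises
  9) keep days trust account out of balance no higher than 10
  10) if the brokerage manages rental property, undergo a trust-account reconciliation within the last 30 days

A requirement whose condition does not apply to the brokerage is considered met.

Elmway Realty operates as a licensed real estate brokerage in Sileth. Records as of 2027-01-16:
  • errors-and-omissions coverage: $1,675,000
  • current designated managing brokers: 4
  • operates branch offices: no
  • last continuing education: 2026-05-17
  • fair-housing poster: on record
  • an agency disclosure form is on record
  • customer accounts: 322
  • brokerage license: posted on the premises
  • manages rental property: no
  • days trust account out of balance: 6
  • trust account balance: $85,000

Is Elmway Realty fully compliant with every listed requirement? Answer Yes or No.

Yes

1. errors-and-omissions coverage $1,675,000 ≥ $1,650,000 → met
2. continuing education 244 days ago vs limit 365 → met
3. agency disclosure form present → met
4. condition 'operates branch offices' does not hold → requirement n/a → met
5. fair-housing poster present → met
6. designated managing brokers 4 ≥ 2 → met
7. trust account balance $85,000 ≥ $70,000 → met
8. brokerage license present → met
9. days trust account out of balance 6 ≤ 10 → met
10. condition 'manages rental property' does not hold → requirement n/a → met
All met.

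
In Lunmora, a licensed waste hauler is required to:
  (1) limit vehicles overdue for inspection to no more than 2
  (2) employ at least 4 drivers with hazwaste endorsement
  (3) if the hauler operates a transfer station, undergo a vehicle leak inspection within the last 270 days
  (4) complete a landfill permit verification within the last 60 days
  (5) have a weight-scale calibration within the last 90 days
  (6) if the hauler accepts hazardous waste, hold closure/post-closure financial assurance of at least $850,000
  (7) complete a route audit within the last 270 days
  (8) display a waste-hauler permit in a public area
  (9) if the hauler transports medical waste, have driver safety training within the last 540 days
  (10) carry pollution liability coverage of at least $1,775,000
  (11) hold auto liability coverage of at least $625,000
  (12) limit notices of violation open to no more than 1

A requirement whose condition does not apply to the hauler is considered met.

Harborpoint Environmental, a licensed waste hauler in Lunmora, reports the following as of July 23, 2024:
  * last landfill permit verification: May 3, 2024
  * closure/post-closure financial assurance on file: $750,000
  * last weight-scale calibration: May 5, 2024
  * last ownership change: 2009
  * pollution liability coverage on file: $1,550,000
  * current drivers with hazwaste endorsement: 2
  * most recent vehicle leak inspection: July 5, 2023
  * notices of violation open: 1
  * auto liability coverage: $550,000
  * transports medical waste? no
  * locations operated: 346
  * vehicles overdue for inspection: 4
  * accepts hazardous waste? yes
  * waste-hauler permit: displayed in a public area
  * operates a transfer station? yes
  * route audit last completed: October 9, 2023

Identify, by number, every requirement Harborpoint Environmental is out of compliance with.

1, 2, 3, 4, 6, 7, 10, 11

1. vehicles overdue for inspection 4 > 2 → not met
2. drivers with hazwaste endorsement 2 < 4 → not met
3. condition 'operates a transfer station' holds; vehicle leak inspection 384 days ago vs limit 270 → not met
4. landfill permit verification 81 days ago vs limit 60 → not met
5. weight-scale calibration 79 days ago vs limit 90 → met
6. condition 'accepts hazardous waste' holds; closure/post-closure financial assurance $750,000 < $850,000 → not met
7. route audit 288 days ago vs limit 270 → not met
8. waste-hauler permit present → met
9. condition 'transports medical waste' does not hold → requirement n/a → met
10. pollution liability coverage $1,550,000 < $1,775,000 → not met
11. auto liability coverage $550,000 < $625,000 → not met
12. notices of violation open 1 ≤ 1 → met
Not met: 1, 2, 3, 4, 6, 7, 10, 11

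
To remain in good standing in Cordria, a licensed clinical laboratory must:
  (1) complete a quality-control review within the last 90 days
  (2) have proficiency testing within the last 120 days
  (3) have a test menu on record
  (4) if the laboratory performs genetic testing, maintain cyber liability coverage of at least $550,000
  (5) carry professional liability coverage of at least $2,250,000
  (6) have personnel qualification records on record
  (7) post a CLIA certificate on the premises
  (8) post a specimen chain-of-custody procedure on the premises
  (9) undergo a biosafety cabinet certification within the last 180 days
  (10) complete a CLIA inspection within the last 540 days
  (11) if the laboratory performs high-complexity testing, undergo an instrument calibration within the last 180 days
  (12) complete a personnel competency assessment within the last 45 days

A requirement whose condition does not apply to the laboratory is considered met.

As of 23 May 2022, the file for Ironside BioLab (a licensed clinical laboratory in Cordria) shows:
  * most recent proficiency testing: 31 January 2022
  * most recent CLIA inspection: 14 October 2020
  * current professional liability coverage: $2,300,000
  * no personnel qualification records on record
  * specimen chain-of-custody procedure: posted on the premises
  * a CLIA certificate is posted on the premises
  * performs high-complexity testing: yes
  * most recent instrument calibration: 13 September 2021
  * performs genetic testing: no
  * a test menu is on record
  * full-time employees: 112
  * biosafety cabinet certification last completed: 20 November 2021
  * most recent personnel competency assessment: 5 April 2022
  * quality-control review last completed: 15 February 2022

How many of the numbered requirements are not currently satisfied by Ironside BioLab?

1. quality-control review 97 days ago vs limit 90 → not met
2. proficiency testing 112 days ago vs limit 120 → met
3. test menu present → met
4. condition 'performs genetic testing' does not hold → requirement n/a → met
5. professional liability coverage $2,300,000 ≥ $2,250,000 → met
6. personnel qualification records absent → not met
7. CLIA certificate present → met
8. specimen chain-of-custody procedure present → met
9. biosafety cabinet certification 184 days ago vs limit 180 → not met
10. CLIA inspection 586 days ago vs limit 540 → not met
11. condition 'performs high-complexity testing' holds; instrument calibration 252 days ago vs limit 180 → not met
12. personnel competency assessment 48 days ago vs limit 45 → not met
Not met: 6 of 12

6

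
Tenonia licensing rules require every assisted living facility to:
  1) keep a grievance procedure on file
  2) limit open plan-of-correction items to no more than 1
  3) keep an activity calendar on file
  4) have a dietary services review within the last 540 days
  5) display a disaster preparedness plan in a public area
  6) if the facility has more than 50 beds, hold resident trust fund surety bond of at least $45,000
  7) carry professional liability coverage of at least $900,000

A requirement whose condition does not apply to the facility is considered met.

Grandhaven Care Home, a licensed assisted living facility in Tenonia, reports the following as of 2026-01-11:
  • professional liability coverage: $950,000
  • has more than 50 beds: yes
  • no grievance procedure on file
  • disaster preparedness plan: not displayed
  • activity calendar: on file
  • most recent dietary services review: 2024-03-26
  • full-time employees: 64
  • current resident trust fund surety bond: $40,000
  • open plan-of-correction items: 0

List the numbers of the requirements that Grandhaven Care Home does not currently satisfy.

1, 4, 5, 6

1. grievance procedure absent → not met
2. open plan-of-correction items 0 ≤ 1 → met
3. activity calendar present → met
4. dietary services review 656 days ago vs limit 540 → not met
5. disaster preparedness plan absent → not met
6. condition 'has more than 50 beds' holds; resident trust fund surety bond $40,000 < $45,000 → not met
7. professional liability coverage $950,000 ≥ $900,000 → met
Not met: 1, 4, 5, 6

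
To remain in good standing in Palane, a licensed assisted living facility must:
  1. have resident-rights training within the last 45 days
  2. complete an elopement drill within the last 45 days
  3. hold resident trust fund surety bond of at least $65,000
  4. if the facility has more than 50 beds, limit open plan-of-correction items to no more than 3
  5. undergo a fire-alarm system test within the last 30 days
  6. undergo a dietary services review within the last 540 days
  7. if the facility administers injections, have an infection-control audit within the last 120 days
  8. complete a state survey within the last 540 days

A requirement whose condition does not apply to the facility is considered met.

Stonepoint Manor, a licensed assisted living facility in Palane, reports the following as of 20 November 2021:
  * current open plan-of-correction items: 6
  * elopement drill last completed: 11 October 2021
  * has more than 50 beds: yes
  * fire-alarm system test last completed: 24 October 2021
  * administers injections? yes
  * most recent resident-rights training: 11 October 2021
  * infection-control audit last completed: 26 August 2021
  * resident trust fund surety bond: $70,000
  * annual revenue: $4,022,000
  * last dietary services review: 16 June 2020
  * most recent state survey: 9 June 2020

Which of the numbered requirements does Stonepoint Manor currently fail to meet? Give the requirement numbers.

1. resident-rights training 40 days ago vs limit 45 → met
2. elopement drill 40 days ago vs limit 45 → met
3. resident trust fund surety bond $70,000 ≥ $65,000 → met
4. condition 'has more than 50 beds' holds; open plan-of-correction items 6 > 3 → not met
5. fire-alarm system test 27 days ago vs limit 30 → met
6. dietary services review 522 days ago vs limit 540 → met
7. condition 'administers injections' holds; infection-control audit 86 days ago vs limit 120 → met
8. state survey 529 days ago vs limit 540 → met
Not met: 4

4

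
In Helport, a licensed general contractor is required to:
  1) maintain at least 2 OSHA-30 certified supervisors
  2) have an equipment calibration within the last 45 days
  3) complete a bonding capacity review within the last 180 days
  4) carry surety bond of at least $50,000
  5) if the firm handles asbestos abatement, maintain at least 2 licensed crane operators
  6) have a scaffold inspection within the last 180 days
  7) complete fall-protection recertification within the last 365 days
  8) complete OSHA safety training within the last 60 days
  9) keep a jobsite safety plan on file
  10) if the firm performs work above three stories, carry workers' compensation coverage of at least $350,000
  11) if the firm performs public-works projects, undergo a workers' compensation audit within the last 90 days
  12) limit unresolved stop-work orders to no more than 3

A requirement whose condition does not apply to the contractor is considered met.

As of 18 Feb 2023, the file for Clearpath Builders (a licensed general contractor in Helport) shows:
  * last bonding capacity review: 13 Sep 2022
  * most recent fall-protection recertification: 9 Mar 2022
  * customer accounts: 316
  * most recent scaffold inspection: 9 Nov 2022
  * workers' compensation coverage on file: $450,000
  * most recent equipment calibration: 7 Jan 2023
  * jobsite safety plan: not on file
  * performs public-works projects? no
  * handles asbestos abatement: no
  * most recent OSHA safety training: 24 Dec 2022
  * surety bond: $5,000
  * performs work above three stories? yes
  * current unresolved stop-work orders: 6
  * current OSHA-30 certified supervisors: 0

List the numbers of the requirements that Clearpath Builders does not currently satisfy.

1, 4, 9, 12

1. OSHA-30 certified supervisors 0 < 2 → not met
2. equipment calibration 42 days ago vs limit 45 → met
3. bonding capacity review 158 days ago vs limit 180 → met
4. surety bond $5,000 < $50,000 → not met
5. condition 'handles asbestos abatement' does not hold → requirement n/a → met
6. scaffold inspection 101 days ago vs limit 180 → met
7. fall-protection recertification 346 days ago vs limit 365 → met
8. OSHA safety training 56 days ago vs limit 60 → met
9. jobsite safety plan absent → not met
10. condition 'performs work above three stories' holds; workers' compensation coverage $450,000 ≥ $350,000 → met
11. condition 'performs public-works projects' does not hold → requirement n/a → met
12. unresolved stop-work orders 6 > 3 → not met
Not met: 1, 4, 9, 12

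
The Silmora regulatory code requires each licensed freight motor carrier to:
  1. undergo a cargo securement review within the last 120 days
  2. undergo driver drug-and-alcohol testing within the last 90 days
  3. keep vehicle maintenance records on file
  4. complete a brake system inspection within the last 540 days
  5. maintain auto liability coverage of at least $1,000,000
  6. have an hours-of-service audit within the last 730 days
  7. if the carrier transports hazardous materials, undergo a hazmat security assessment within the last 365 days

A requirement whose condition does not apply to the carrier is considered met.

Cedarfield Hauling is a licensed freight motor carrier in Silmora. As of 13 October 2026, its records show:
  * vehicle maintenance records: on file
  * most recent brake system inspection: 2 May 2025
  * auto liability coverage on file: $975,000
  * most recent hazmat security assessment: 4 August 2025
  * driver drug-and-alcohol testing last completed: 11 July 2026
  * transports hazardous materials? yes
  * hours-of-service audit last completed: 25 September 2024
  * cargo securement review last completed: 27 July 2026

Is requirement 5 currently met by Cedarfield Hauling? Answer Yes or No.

No

5. auto liability coverage $975,000 < $1,000,000 → not met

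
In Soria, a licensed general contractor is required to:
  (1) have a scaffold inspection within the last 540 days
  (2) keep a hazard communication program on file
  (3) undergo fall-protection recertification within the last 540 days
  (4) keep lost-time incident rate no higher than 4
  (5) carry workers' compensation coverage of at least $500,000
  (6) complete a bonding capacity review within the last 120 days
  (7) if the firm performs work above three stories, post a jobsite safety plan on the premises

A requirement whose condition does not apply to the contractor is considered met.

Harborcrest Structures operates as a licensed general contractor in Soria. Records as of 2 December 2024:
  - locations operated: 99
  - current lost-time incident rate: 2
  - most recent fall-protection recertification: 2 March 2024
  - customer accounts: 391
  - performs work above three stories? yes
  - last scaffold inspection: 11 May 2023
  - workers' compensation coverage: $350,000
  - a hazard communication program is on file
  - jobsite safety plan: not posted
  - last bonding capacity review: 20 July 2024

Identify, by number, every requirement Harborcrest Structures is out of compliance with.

1. scaffold inspection 571 days ago vs limit 540 → not met
2. hazard communication program present → met
3. fall-protection recertification 275 days ago vs limit 540 → met
4. lost-time incident rate 2 ≤ 4 → met
5. workers' compensation coverage $350,000 < $500,000 → not met
6. bonding capacity review 135 days ago vs limit 120 → not met
7. condition 'performs work above three stories' holds; jobsite safety plan absent → not met
Not met: 1, 5, 6, 7

1, 5, 6, 7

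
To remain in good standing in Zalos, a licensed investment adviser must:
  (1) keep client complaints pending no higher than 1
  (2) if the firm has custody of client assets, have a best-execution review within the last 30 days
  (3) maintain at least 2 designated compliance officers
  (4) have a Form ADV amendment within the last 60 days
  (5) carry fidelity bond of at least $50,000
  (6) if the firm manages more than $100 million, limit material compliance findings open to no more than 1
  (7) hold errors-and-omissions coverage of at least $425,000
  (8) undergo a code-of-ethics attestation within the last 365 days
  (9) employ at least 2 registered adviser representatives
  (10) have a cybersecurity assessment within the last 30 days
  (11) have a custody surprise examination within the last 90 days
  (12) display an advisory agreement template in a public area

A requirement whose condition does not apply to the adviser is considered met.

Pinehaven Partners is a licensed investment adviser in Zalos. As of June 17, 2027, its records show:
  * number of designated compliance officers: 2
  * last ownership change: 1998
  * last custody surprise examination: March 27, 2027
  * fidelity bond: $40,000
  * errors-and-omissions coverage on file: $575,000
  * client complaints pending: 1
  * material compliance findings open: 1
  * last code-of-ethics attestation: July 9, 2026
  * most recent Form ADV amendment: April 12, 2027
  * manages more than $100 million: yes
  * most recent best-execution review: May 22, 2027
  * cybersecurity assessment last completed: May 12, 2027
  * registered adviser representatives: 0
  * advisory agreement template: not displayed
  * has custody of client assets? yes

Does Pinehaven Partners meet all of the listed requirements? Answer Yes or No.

No

1. client complaints pending 1 ≤ 1 → met
2. condition 'has custody of client assets' holds; best-execution review 26 days ago vs limit 30 → met
3. designated compliance officers 2 ≥ 2 → met
4. Form ADV amendment 66 days ago vs limit 60 → not met
5. fidelity bond $40,000 < $50,000 → not met
6. condition 'manages more than $100 million' holds; material compliance findings open 1 ≤ 1 → met
7. errors-and-omissions coverage $575,000 ≥ $425,000 → met
8. code-of-ethics attestation 343 days ago vs limit 365 → met
9. registered adviser representatives 0 < 2 → not met
10. cybersecurity assessment 36 days ago vs limit 30 → not met
11. custody surprise examination 82 days ago vs limit 90 → met
12. advisory agreement template absent → not met
Not met: 4, 5, 9, 10, 12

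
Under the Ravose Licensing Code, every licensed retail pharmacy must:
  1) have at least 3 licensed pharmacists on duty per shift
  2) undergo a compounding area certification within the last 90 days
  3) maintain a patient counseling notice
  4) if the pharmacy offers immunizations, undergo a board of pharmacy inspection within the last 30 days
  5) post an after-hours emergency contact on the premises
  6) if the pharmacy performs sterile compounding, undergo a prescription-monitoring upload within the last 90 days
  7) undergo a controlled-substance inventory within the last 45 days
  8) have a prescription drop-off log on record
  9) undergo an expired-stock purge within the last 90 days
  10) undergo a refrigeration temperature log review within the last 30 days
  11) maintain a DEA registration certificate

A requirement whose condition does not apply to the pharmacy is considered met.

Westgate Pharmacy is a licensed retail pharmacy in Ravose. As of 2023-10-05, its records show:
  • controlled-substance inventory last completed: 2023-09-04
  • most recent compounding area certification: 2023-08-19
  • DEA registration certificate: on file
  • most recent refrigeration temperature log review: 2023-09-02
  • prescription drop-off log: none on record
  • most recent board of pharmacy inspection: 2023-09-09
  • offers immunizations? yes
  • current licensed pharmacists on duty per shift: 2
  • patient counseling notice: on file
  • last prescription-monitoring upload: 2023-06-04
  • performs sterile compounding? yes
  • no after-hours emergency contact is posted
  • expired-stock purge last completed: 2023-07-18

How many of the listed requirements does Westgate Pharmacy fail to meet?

1. licensed pharmacists on duty per shift 2 < 3 → not met
2. compounding area certification 47 days ago vs limit 90 → met
3. patient counseling notice present → met
4. condition 'offers immunizations' holds; board of pharmacy inspection 26 days ago vs limit 30 → met
5. after-hours emergency contact absent → not met
6. condition 'performs sterile compounding' holds; prescription-monitoring upload 123 days ago vs limit 90 → not met
7. controlled-substance inventory 31 days ago vs limit 45 → met
8. prescription drop-off log absent → not met
9. expired-stock purge 79 days ago vs limit 90 → met
10. refrigeration temperature log review 33 days ago vs limit 30 → not met
11. DEA registration certificate present → met
Not met: 5 of 11

5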